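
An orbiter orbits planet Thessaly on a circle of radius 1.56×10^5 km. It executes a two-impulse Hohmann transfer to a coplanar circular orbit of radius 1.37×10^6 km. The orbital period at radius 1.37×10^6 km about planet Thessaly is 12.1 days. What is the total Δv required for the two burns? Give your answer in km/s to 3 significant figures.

From Kepler's third law T² = 4π²r³/μ at r = 1.37×10^6 km, T = 12.1 days = 12.1 × 86400 s = 1.04544×10^6 s: μ = 4π²r³/T² = 9.28802×10^7 km³/s².
Transfer-ellipse semi-major axis a_t = (r₁ + r₂)/2 = (1.560×10^5 + 1.370×10^6)/2 = 7.630×10^5 km.
At r₁ the circular-orbit speed is v₁ = √(μ/r₁) = 24.4005 km/s.
Transfer-orbit speed at r₁ (vis-viva): v_p = √[μ(2/r₁ − 1/a_t)] = 32.6962 km/s.
First burn Δv₁ = |v_p − v₁| = 8.296 km/s.
At r₂, v₂ = √(μ/r₂) = 8.234 km/s.
Transfer-orbit speed at r₂: v_a = √[μ(2/r₂ − 1/a_t)] = 3.723 km/s.
Second burn Δv₂ = |v₂ − v_a| = 4.511 km/s.
Δv = Δv₁ + Δv₂ = 8.296 + 4.511 = 12.81 km/s.

Δv = 12.8 km/s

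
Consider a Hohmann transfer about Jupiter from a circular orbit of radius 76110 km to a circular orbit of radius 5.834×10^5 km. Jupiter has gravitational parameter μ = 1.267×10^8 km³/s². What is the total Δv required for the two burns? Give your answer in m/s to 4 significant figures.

The Hohmann ellipse has a_t = (r₁ + r₂)/2 = 3.29755×10^5 km.
At r₁ the circular-orbit speed is v₁ = √(μ/r₁) = 40.80 km/s.
Transfer-orbit speed at r₁ (vis-viva): v_p = √[μ(2/r₁ − 1/a_t)] = 54.27 km/s.
First burn Δv₁ = |v_p − v₁| = 13.47 km/s.
Circular speed at r₂: v₂ = √(μ/r₂) = 14.737 km/s.
Transfer-orbit speed at r₂: v_a = √[μ(2/r₂ − 1/a_t)] = 7.0800 km/s.
Second burn Δv₂ = |v₂ − v_a| = 7.657 km/s.
Total Δv = Δv₁ + Δv₂ = 21.13 km/s.

Δv = 21130 m/s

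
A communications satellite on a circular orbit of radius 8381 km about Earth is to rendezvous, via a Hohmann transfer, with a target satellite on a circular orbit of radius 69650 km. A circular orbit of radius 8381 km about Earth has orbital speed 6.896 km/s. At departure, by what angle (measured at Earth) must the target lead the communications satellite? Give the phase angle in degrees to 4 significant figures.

φ = 104.5°

From the circular-orbit relation v² = μ/r at r = 8381 km: μ = v²r = (6.896)² × 8381 = 3.98557×10^5 km³/s².
Transfer-ellipse semi-major axis a_t = (r₁ + r₂)/2 = (8381 + 69650)/2 = 39015.5 km.
Transfer time t = π√(a_t³/μ) = 38349.6 s.
Target angular speed ω₂ = √(μ/r₂³) = 3.43450×10^-5 rad/s.
Angle swept by the target during transfer: ω₂·t = 1.31712 rad = 75.47°.
Arrival is 180° from departure on the ellipse, so φ = 180° − 75.47° = 104.5°.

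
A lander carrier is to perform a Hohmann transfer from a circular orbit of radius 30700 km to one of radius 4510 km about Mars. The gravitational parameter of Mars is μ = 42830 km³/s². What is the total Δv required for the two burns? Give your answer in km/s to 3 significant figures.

Transfer-ellipse semi-major axis a_t = (r₁ + r₂)/2 = (30700 + 4510)/2 = 17605 km.
Circular speed at r₁: v₁ = √(μ/r₁) = √(42830/30700) = 1.1811 km/s.
On the transfer ellipse at r₁, v² = μ(2/r − 1/a) gives v_a = √[μ(2/r₁ − 1/a_t)] = 0.59783 km/s.
First burn Δv₁ = |v_a − v₁| = 0.5833 km/s.
At r₂, v₂ = √(μ/r₂) = 3.0817 km/s.
Transfer-orbit speed at r₂: v_p = √[μ(2/r₂ − 1/a_t)] = 4.0695 km/s.
Second burn Δv₂ = |v₂ − v_p| = 0.9878 km/s.
Δv = Δv₁ + Δv₂ = 0.5833 + 0.9878 = 1.571 km/s.

Δv = 1.57 km/s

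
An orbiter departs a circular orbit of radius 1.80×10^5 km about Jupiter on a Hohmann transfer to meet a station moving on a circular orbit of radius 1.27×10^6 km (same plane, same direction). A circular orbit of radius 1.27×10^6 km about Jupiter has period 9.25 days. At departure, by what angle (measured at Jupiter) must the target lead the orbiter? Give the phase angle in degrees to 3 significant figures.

φ = 102°

From Kepler's third law T² = 4π²r³/μ at r = 1.27×10^6 km, T = 9.25 days = 9.25 × 86400 s = 7.992×10^5 s: μ = 4π²r³/T² = 1.26608×10^8 km³/s².
Semi-major axis of the transfer orbit: a_t = (1.800×10^5 + 1.270×10^6)/2 = 7.250×10^5 km.
Transfer time t = π√(a_t³/μ) = 1.724×10^5 s.
The target's mean motion on its circular orbit is ω₂ = √(μ/r₂³) = 7.862×10^-6 rad/s.
Angle swept by the target during transfer: ω₂·t = 1.355 rad = 77.64°.
The orbiter traverses 180° on the transfer ellipse, so the target must lead by 180° − 77.64° = 102°.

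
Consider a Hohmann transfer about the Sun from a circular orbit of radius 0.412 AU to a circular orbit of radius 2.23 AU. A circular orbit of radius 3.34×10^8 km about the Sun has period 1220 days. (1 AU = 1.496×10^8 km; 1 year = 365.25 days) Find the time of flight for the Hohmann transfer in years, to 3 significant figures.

From Kepler's third law T² = 4π²r³/μ at r = 3.34×10^8 km, T = 1220 days = 1220 × 86400 s = 1.05408×10^8 s: μ = 4π²r³/T² = 1.32389×10^11 km³/s².
In km: r₁ = 0.412 × 1.496×10^8 = 6.16352×10^7 km; r₂ = 2.23 × 1.496×10^8 = 3.33608×10^8 km.
The Hohmann ellipse has a_t = (r₁ + r₂)/2 = 1.976216×10^8 km.
Transfer time t = π√(a_t³/μ) = π√((1.976216×10^8)³ / 1.32389×10^11) = 2.399×10^7 s.
Converting: 2.399×10^7 s ÷ 3.15576×10^7 s/year (365.25 × 86400) = 0.760 years.

t = 0.760 years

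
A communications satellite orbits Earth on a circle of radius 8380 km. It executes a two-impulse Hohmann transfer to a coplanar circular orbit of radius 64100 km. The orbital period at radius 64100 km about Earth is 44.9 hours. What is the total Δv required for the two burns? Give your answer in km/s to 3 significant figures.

From Kepler's third law T² = 4π²r³/μ at r = 64100 km, T = 44.9 hours = 44.9 × 3600 s = 1.6164×10^5 s: μ = 4π²r³/T² = 3.97957×10^5 km³/s².
Semi-major axis of the transfer orbit: a_t = (8380 + 64100)/2 = 36240 km.
Circular speed at r₁: v₁ = √(μ/r₁) = √(3.97957×10^5/8380) = 6.891 km/s.
On the transfer ellipse at r₁, vis-viva equation gives v_p = √[μ(2/r₁ − 1/a_t)] = 9.165 km/s.
First burn Δv₁ = |v_p − v₁| = 2.274 km/s.
At r₂, v₂ = √(μ/r₂) = 2.49166 km/s.
Transfer-orbit speed at r₂: v_a = √[μ(2/r₂ − 1/a_t)] = 1.19817 km/s.
Second burn Δv₂ = |v₂ − v_a| = 1.293 km/s.
Total Δv = Δv₁ + Δv₂ = 3.567 km/s.

Δv = 3.57 km/s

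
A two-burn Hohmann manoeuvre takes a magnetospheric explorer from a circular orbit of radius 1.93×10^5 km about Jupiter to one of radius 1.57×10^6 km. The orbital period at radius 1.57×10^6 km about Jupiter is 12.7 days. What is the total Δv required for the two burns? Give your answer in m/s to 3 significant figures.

Δv = 13400 m/s

From Kepler's third law T² = 4π²r³/μ at r = 1.57×10^6 km, T = 12.7 days = 12.7 × 86400 s = 1.09728×10^6 s: μ = 4π²r³/T² = 1.26889×10^8 km³/s².
Transfer-ellipse semi-major axis a_t = (r₁ + r₂)/2 = (1.930×10^5 + 1.570×10^6)/2 = 8.815×10^5 km.
Circular speed at r₁: v₁ = √(μ/r₁) = √(1.26889×10^8/1.930×10^5) = 25.641 km/s.
On the transfer ellipse at r₁, vis-viva gives v_p = √[μ(2/r₁ − 1/a_t)] = 34.219 km/s.
First burn Δv₁ = |v_p − v₁| = 8.578 km/s.
Circular speed at r₂: v₂ = √(μ/r₂) = 8.990 km/s.
Transfer-orbit speed at r₂: v_a = √[μ(2/r₂ − 1/a_t)] = 4.207 km/s.
Second burn Δv₂ = |v₂ − v_a| = 4.783 km/s.
Total Δv = Δv₁ + Δv₂ = 13.36 km/s.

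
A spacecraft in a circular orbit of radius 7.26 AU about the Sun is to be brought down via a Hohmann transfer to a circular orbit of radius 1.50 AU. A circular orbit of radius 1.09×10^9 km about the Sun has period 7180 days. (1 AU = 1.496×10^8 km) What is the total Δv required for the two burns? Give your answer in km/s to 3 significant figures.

From Kepler's third law T² = 4π²r³/μ at r = 1.09×10^9 km, T = 7180 days = 7180 × 86400 s = 6.20352×10^8 s: μ = 4π²r³/T² = 1.32850×10^11 km³/s².
In km: r₁ = 7.26 × 1.496×10^8 = 1.086096×10^9 km; r₂ = 1.50 × 1.496×10^8 = 2.244×10^8 km.
Semi-major axis of the transfer orbit: a_t = (1.086096×10^9 + 2.244×10^8)/2 = 6.55248×10^8 km.
At r₁ the circular-orbit speed is v₁ = √(μ/r₁) = 11.06 km/s.
On the transfer ellipse at r₁, vis-viva gives v_a = √[μ(2/r₁ − 1/a_t)] = 6.472 km/s.
First burn Δv₁ = |v_a − v₁| = 4.588 km/s.
At r₂, v₂ = √(μ/r₂) = 24.332 km/s.
Transfer-orbit speed at r₂: v_p = √[μ(2/r₂ − 1/a_t)] = 31.326 km/s.
Second burn Δv₂ = |v₂ − v_p| = 6.994 km/s.
Δv = Δv₁ + Δv₂ = 4.588 + 6.994 = 11.58 km/s.

Δv = 11.6 km/s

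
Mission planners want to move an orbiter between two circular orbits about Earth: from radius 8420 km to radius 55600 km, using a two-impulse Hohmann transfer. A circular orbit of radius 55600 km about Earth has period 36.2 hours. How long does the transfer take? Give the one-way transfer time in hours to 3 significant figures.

From Kepler's third law T² = 4π²r³/μ at r = 55600 km, T = 36.2 hours = 36.2 × 3600 s = 1.3032×10^5 s: μ = 4π²r³/T² = 3.99542×10^5 km³/s².
Semi-major axis of the transfer orbit: a_t = (8420 + 55600)/2 = 32010 km.
Half the transfer-orbit period gives t = π√(a_t³/μ) = 28460 s.
Converting: 28460 s ÷ 3600 s/hour = 7.91 hours.

t = 7.91 hours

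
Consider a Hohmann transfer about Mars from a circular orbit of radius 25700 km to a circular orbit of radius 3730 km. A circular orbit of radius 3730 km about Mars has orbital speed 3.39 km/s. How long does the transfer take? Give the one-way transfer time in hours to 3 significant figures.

From the circular-orbit relation v² = μ/r at r = 3730 km: μ = v²r = (3.39)² × 3730 = 42865.5 km³/s².
Semi-major axis of the transfer orbit: a_t = (25700 + 3730)/2 = 14715 km.
Half the transfer-orbit period gives t = π√(a_t³/μ) = 27085 s.
Converting: 27085 s ÷ 3600 s/hour = 7.52 hours.

t = 7.52 hours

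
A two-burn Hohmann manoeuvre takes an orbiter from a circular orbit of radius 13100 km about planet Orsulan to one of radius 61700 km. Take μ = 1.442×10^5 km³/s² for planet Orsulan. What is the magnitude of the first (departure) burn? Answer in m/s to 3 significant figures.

Δv₁ = 944 m/s

Transfer-ellipse semi-major axis a_t = (r₁ + r₂)/2 = (13100 + 61700)/2 = 37400 km.
On the circular orbit at r = 13100 km, v_c = √(μ/r) = 3.3178 km/s.
Transfer-orbit speed at the same r (vis-viva, a = a_t): v_t = √[μ(2/r − 1/a_t)] = 4.2614 km/s.
Δv₁ = |v_t − v_c| = |4.2614 − 3.3178| = 0.9436 km/s.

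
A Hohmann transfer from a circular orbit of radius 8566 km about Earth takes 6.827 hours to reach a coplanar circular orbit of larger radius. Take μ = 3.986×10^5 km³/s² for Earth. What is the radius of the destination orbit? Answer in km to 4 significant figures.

r₂ = 49440 km

Transfer time t = 6.827 hours = 24577.2 s, and t = π√(a_t³/μ).
So a_t = (μ t²/π²)^(1/3) = (3.986×10^5 × (24577.2)² / π²)^(1/3) = 29002 km.
Since a_t = (r₁ + r₂)/2, r₂ = 2a_t − r₁ = 2×29002 − 8566 = 49438 km.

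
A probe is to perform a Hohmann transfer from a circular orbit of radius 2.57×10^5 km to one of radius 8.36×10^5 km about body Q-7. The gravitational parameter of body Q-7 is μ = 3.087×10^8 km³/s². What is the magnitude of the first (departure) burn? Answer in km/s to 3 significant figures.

Δv₁ = 8.21 km/s

Semi-major axis of the transfer orbit: a_t = (2.570×10^5 + 8.360×10^5)/2 = 5.465×10^5 km.
On the circular orbit at r = 2.570×10^5 km, v_c = √(μ/r) = 34.658 km/s.
Vis-viva on the transfer ellipse at r = 2.570×10^5 km gives v_t = √[μ(2/r − 1/a_t)] = 42.866 km/s.
Δv₁ = |v_t − v_c| = |42.866 − 34.658| = 8.208 km/s.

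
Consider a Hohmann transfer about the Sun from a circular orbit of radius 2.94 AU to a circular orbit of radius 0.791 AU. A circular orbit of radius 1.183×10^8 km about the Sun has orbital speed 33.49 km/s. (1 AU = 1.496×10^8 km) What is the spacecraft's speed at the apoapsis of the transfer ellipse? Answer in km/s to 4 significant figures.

v = 11.31 km/s

From the circular-orbit relation v² = μ/r at r = 1.183×10^8 km: μ = v²r = (33.49)² × 1.183×10^8 = 1.32683×10^11 km³/s².
In km: r₁ = 2.94 × 1.496×10^8 = 4.39824×10^8 km; r₂ = 0.791 × 1.496×10^8 = 1.183336×10^8 km.
Semi-major axis of the transfer orbit: a_t = (4.39824×10^8 + 1.183336×10^8)/2 = 2.790788×10^8 km.
The apoapsis of the transfer ellipse is at r = 4.39824×10^8 km.
Vis-viva: v = √[μ(2/r − 1/a_t)] = √[1.32683×10^11 × (2/4.39824×10^8 − 1/2.790788×10^8)] = 11.31 km/s.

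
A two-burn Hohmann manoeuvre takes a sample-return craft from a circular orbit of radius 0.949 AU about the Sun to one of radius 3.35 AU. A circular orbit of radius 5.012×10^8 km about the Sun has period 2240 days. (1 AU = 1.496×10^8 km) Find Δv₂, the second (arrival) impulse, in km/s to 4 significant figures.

Δv₂ = 5.460 km/s

From Kepler's third law T² = 4π²r³/μ at r = 5.012×10^8 km, T = 2240 days = 2240 × 86400 s = 1.93536×10^8 s: μ = 4π²r³/T² = 1.32700×10^11 km³/s².
In km: r₁ = 0.949 × 1.496×10^8 = 1.419704×10^8 km; r₂ = 3.35 × 1.496×10^8 = 5.0116×10^8 km.
Transfer-ellipse semi-major axis a_t = (r₁ + r₂)/2 = (1.419704×10^8 + 5.0116×10^8)/2 = 3.215652×10^8 km.
On the circular orbit at r = 5.0116×10^8 km, v_c = √(μ/r) = 16.27 km/s.
Transfer-orbit speed at the same r (vis-viva, a = a_t): v_t = √[μ(2/r − 1/a_t)] = 10.81 km/s.
Δv₂ = |v_t − v_c| = |10.81 − 16.27| = 5.460 km/s.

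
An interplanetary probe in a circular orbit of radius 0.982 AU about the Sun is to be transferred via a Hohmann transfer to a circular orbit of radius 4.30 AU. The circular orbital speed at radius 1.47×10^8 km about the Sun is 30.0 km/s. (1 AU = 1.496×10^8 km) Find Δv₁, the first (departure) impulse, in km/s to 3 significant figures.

From the circular-orbit relation v² = μ/r at r = 1.47×10^8 km: μ = v²r = (30.0)² × 1.47×10^8 = 1.32300×10^11 km³/s².
In km: r₁ = 0.982 × 1.496×10^8 = 1.469072×10^8 km; r₂ = 4.30 × 1.496×10^8 = 6.4328×10^8 km.
Transfer-ellipse semi-major axis a_t = (r₁ + r₂)/2 = (1.469072×10^8 + 6.4328×10^8)/2 = 3.950936×10^8 km.
Circular speed at r = 1.469072×10^8 km: v_c = √(μ/r) = 30.009 km/s.
Vis-viva on the transfer ellipse at r = 1.469072×10^8 km gives v_t = √[μ(2/r − 1/a_t)] = 38.292 km/s.
Δv₁ = |v_t − v_c| = |38.292 − 30.009| = 8.283 km/s.

Δv₁ = 8.28 km/s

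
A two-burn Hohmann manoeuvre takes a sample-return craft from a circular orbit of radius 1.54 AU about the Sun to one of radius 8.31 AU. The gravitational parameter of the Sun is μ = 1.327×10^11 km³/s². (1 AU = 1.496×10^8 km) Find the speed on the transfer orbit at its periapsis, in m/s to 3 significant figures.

In km: r₁ = 1.54 × 1.496×10^8 = 2.30384×10^8 km; r₂ = 8.31 × 1.496×10^8 = 1.243176×10^9 km.
The Hohmann ellipse has a_t = (r₁ + r₂)/2 = 7.3678×10^8 km.
The periapsis of the transfer ellipse is at r = 2.30384×10^8 km.
Applying v² = μ(2/r − 1/a_t): v = 31.18 km/s.

v = 31200 m/s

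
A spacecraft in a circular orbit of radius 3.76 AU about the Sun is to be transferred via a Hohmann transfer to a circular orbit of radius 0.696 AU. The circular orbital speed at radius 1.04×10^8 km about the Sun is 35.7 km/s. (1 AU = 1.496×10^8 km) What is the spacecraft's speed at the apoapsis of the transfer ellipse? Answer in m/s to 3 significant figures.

v = 8580 m/s

From the circular-orbit relation v² = μ/r at r = 1.04×10^8 km: μ = v²r = (35.7)² × 1.04×10^8 = 1.32547×10^11 km³/s².
In km: r₁ = 3.76 × 1.496×10^8 = 5.62496×10^8 km; r₂ = 0.696 × 1.496×10^8 = 1.041216×10^8 km.
The Hohmann ellipse has a_t = (r₁ + r₂)/2 = 3.333088×10^8 km.
At apoapsis, r = 5.62496×10^8 km.
Vis-viva: v = √[μ(2/r − 1/a_t)] = √[1.32547×10^11 × (2/5.62496×10^8 − 1/3.333088×10^8)] = 8.580 km/s.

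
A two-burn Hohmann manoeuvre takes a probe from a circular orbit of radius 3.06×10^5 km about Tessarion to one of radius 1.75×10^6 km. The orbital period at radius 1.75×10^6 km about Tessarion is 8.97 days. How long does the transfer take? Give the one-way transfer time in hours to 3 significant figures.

From Kepler's third law T² = 4π²r³/μ at r = 1.75×10^6 km, T = 8.97 days = 8.97 × 86400 s = 7.75008×10^5 s: μ = 4π²r³/T² = 3.52259×10^8 km³/s².
Transfer-ellipse semi-major axis a_t = (r₁ + r₂)/2 = (3.060×10^5 + 1.750×10^6)/2 = 1.028×10^6 km.
Half the transfer-orbit period gives t = π√(a_t³/μ) = 1.745×10^5 s.
Converting: 1.745×10^5 s ÷ 3600 s/hour = 48.5 hours.

t = 48.5 hours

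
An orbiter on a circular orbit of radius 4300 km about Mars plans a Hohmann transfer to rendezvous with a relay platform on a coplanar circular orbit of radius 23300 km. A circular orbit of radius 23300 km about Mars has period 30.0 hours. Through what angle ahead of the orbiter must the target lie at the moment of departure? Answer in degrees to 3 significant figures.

φ = 98.0°

From Kepler's third law T² = 4π²r³/μ at r = 23300 km, T = 30.0 hours = 30.0 × 3600 s = 1.080×10^5 s: μ = 4π²r³/T² = 42813.4 km³/s².
Transfer-ellipse semi-major axis a_t = (r₁ + r₂)/2 = (4300 + 23300)/2 = 13800 km.
The half-period of the transfer ellipse is t = π√(a_t³/μ) = 24613.8 s.
The target's mean motion on its circular orbit is ω₂ = √(μ/r₂³) = 5.81776×10^-5 rad/s.
Angle swept by the target during transfer: ω₂·t = 1.43197 rad = 82.046°.
Arrival is 180° from departure on the ellipse, so φ = 180° − 82.046° = 98.0°.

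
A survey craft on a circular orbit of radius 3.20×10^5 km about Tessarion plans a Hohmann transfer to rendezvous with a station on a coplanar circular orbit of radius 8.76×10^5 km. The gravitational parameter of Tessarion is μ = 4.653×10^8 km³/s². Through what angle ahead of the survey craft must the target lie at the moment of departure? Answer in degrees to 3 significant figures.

φ = 78.5°

Semi-major axis of the transfer orbit: a_t = (3.200×10^5 + 8.760×10^5)/2 = 5.980×10^5 km.
The half-period of the transfer ellipse is t = π√(a_t³/μ) = 67350 s.
Target angular speed ω₂ = √(μ/r₂³) = 2.631×10^-5 rad/s.
Angle swept by the target during transfer: ω₂·t = 1.772 rad = 101.5°.
Arrival is 180° from departure on the ellipse, so φ = 180° − 101.5° = 78.5°.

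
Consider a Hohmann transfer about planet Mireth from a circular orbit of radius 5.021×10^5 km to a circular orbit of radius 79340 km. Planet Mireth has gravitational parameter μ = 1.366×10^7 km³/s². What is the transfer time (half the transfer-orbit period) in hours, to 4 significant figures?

Transfer-ellipse semi-major axis a_t = (r₁ + r₂)/2 = (5.021×10^5 + 79340)/2 = 2.9072×10^5 km.
Half the transfer-orbit period gives t = π√(a_t³/μ) = 1.3324×10^5 s.
Converting: 1.3324×10^5 s ÷ 3600 s/hour = 37.01 hours.

t = 37.01 hours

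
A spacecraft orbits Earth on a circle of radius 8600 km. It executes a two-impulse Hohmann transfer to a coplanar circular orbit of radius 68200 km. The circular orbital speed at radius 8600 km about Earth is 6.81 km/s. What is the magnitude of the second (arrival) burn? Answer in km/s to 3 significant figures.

Δv₂ = 1.27 km/s

From the circular-orbit relation v² = μ/r at r = 8600 km: μ = v²r = (6.81)² × 8600 = 3.98834×10^5 km³/s².
The Hohmann ellipse has a_t = (r₁ + r₂)/2 = 38400 km.
On the circular orbit at r = 68200 km, v_c = √(μ/r) = 2.418 km/s.
Vis-viva on the transfer ellipse at r = 68200 km gives v_t = √[μ(2/r − 1/a_t)] = 1.144 km/s.
Δv₂ = |v_t − v_c| = |1.144 − 2.418| = 1.274 km/s.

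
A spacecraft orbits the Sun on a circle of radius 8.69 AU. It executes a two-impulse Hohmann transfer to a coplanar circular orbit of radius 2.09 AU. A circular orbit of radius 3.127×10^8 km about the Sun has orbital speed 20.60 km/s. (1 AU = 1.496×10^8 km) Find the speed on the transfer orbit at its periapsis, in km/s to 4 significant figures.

From the circular-orbit relation v² = μ/r at r = 3.127×10^8 km: μ = v²r = (20.60)² × 3.127×10^8 = 1.32697×10^11 km³/s².
In km: r₁ = 8.69 × 1.496×10^8 = 1.300024×10^9 km; r₂ = 2.09 × 1.496×10^8 = 3.12664×10^8 km.
The Hohmann ellipse has a_t = (r₁ + r₂)/2 = 8.06344×10^8 km.
The periapsis of the transfer ellipse is at r = 3.12664×10^8 km.
From the vis-viva equation, v = √[μ(2/r − 1/a_t)] = 26.16 km/s.

v = 26.16 km/s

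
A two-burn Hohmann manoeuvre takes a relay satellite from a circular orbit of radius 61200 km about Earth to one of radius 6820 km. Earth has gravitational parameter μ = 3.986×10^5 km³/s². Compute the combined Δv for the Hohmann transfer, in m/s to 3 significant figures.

Transfer-ellipse semi-major axis a_t = (r₁ + r₂)/2 = (61200 + 6820)/2 = 34010 km.
At r₁ the circular-orbit speed is v₁ = √(μ/r₁) = 2.55207 km/s.
On the transfer ellipse at r₁, vis-viva gives v_a = √[μ(2/r₁ − 1/a_t)] = 1.14283 km/s.
First burn Δv₁ = |v_a − v₁| = 1.40924 km/s.
At r₂, v₂ = √(μ/r₂) = 7.644982 km/s.
Transfer-orbit speed at r₂: v_p = √[μ(2/r₂ − 1/a_t)] = 10.25531 km/s.
Second burn Δv₂ = |v₂ − v_p| = 2.61033 km/s.
Δv = Δv₁ + Δv₂ = 1.40924 + 2.61033 = 4.020 km/s.

Δv = 4020 m/s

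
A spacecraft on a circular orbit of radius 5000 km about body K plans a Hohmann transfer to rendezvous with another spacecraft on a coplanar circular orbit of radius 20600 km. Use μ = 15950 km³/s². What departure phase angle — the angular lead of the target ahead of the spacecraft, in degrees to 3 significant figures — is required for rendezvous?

φ = 91.8°

Semi-major axis of the transfer orbit: a_t = (5000 + 20600)/2 = 12800 km.
The half-period of the transfer ellipse is t = π√(a_t³/μ) = 36023 s.
The target's mean motion on its circular orbit is ω₂ = √(μ/r₂³) = 4.2715×10^-5 rad/s.
Angle swept by the target during transfer: ω₂·t = 1.5387 rad = 88.16°.
Arrival is 180° from departure on the ellipse, so φ = 180° − 88.16° = 91.8°.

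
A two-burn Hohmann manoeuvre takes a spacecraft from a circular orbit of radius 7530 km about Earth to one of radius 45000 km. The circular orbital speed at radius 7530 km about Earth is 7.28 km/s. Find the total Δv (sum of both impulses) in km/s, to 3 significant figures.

Δv = 3.63 km/s

From the circular-orbit relation v² = μ/r at r = 7530 km: μ = v²r = (7.28)² × 7530 = 3.99078×10^5 km³/s².
Transfer-ellipse semi-major axis a_t = (r₁ + r₂)/2 = (7530 + 45000)/2 = 26265 km.
At r₁ the circular-orbit speed is v₁ = √(μ/r₁) = 7.280 km/s.
On the transfer ellipse at r₁, vis-viva equation gives v_p = √[μ(2/r₁ − 1/a_t)] = 9.529 km/s.
First burn Δv₁ = |v_p − v₁| = 2.249 km/s.
At r₂, v₂ = √(μ/r₂) = 2.978 km/s.
Transfer-orbit speed at r₂: v_a = √[μ(2/r₂ − 1/a_t)] = 1.595 km/s.
Second burn Δv₂ = |v₂ − v_a| = 1.383 km/s.
Δv = Δv₁ + Δv₂ = 2.249 + 1.383 = 3.632 km/s.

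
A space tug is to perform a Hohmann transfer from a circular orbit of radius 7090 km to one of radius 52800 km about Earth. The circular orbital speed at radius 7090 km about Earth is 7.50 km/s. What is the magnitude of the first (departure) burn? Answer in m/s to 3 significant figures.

Δv₁ = 2460 m/s

From the circular-orbit relation v² = μ/r at r = 7090 km: μ = v²r = (7.50)² × 7090 = 3.98812×10^5 km³/s².
Transfer-ellipse semi-major axis a_t = (r₁ + r₂)/2 = (7090 + 52800)/2 = 29945 km.
On the circular orbit at r = 7090 km, v_c = √(μ/r) = 7.500 km/s.
Transfer-orbit speed at the same r (vis-viva, a = a_t): v_t = √[μ(2/r − 1/a_t)] = 9.959 km/s.
Δv₁ = |v_t − v_c| = |9.959 − 7.500| = 2.459 km/s.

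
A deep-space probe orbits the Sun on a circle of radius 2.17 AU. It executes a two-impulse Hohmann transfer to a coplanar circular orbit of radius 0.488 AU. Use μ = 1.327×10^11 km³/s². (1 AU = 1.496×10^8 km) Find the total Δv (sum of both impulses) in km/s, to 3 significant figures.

In km: r₁ = 2.17 × 1.496×10^8 = 3.24632×10^8 km; r₂ = 0.488 × 1.496×10^8 = 7.30048×10^7 km.
Semi-major axis of the transfer orbit: a_t = (3.24632×10^8 + 7.30048×10^7)/2 = 1.988184×10^8 km.
Circular speed at r₁: v₁ = √(μ/r₁) = √(1.327×10^11/3.24632×10^8) = 20.218 km/s.
On the transfer ellipse at r₁, v² = μ(2/r − 1/a) gives v_a = √[μ(2/r₁ − 1/a_t)] = 12.251 km/s.
First burn Δv₁ = |v_a − v₁| = 7.967 km/s.
Circular speed at r₂: v₂ = √(μ/r₂) = 42.6344 km/s.
Transfer-orbit speed at r₂: v_p = √[μ(2/r₂ − 1/a_t)] = 54.4787 km/s.
Second burn Δv₂ = |v₂ − v_p| = 11.84 km/s.
Δv = Δv₁ + Δv₂ = 7.967 + 11.84 = 19.81 km/s.

Δv = 19.8 km/s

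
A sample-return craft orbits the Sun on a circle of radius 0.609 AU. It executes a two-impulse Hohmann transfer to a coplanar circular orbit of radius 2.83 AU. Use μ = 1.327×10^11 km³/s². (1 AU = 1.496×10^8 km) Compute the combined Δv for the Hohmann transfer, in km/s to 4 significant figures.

Δv = 17.96 km/s

In km: r₁ = 0.609 × 1.496×10^8 = 9.11064×10^7 km; r₂ = 2.83 × 1.496×10^8 = 4.23368×10^8 km.
Semi-major axis of the transfer orbit: a_t = (9.11064×10^7 + 4.23368×10^8)/2 = 2.572372×10^8 km.
At r₁ the circular-orbit speed is v₁ = √(μ/r₁) = 38.1646 km/s.
Transfer-orbit speed at r₁ (vis-viva): v_p = √[μ(2/r₁ − 1/a_t)] = 48.9613 km/s.
First burn Δv₁ = |v_p − v₁| = 10.7967 km/s.
At r₂, v₂ = √(μ/r₂) = 17.70421 km/s.
Transfer-orbit speed at r₂: v_a = √[μ(2/r₂ − 1/a_t)] = 10.53620 km/s.
Second burn Δv₂ = |v₂ − v_a| = 7.16801 km/s.
Δv = Δv₁ + Δv₂ = 10.7967 + 7.16801 = 17.96 km/s.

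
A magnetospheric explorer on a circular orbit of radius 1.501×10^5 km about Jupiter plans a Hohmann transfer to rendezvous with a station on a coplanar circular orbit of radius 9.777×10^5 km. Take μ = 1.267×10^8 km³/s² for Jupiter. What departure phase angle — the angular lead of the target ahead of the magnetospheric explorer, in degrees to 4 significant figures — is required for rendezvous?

φ = 101.2°

The Hohmann ellipse has a_t = (r₁ + r₂)/2 = 5.639×10^5 km.
The half-period of the transfer ellipse is t = π√(a_t³/μ) = 1.182×10^5 s.
The target's mean motion on its circular orbit is ω₂ = √(μ/r₂³) = 1.164×10^-5 rad/s.
Angle swept by the target during transfer: ω₂·t = 1.376 rad = 78.84°.
The magnetospheric explorer traverses 180° on the transfer ellipse, so the target must lead by 180° − 78.84° = 101.2°.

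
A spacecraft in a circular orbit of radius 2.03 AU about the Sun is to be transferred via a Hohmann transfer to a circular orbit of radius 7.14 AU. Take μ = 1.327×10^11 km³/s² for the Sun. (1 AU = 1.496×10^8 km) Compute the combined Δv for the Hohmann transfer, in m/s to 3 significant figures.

In km: r₁ = 2.03 × 1.496×10^8 = 3.03688×10^8 km; r₂ = 7.14 × 1.496×10^8 = 1.068144×10^9 km.
The Hohmann ellipse has a_t = (r₁ + r₂)/2 = 6.85916×10^8 km.
Circular speed at r₁: v₁ = √(μ/r₁) = √(1.327×10^11/3.03688×10^8) = 20.904 km/s.
On the transfer ellipse at r₁, vis-viva gives v_p = √[μ(2/r₁ − 1/a_t)] = 26.086 km/s.
First burn Δv₁ = |v_p − v₁| = 5.182 km/s.
At r₂, v₂ = √(μ/r₂) = 11.14604 km/s.
Transfer-orbit speed at r₂: v_a = √[μ(2/r₂ − 1/a_t)] = 7.416498 km/s.
Second burn Δv₂ = |v₂ − v_a| = 3.730 km/s.
Total Δv = Δv₁ + Δv₂ = 8.912 km/s.

Δv = 8910 m/s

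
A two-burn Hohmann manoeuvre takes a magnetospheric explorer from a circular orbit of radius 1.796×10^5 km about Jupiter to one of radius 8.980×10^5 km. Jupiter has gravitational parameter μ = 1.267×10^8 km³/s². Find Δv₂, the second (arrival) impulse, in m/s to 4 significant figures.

Δv₂ = 5020 m/s

Transfer-ellipse semi-major axis a_t = (r₁ + r₂)/2 = (1.796×10^5 + 8.980×10^5)/2 = 5.388×10^5 km.
On the circular orbit at r = 8.980×10^5 km, v_c = √(μ/r) = 11.878 km/s.
Vis-viva on the transfer ellipse at r = 8.980×10^5 km gives v_t = √[μ(2/r − 1/a_t)] = 6.8579 km/s.
Δv₂ = |v_t − v_c| = |6.8579 − 11.878| = 5.020 km/s.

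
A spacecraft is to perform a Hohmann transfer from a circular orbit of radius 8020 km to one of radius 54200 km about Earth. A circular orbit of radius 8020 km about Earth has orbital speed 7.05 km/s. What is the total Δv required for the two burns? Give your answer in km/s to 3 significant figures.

Δv = 3.59 km/s

From the circular-orbit relation v² = μ/r at r = 8020 km: μ = v²r = (7.05)² × 8020 = 3.98614×10^5 km³/s².
Semi-major axis of the transfer orbit: a_t = (8020 + 54200)/2 = 31110 km.
At r₁ the circular-orbit speed is v₁ = √(μ/r₁) = 7.050 km/s.
Transfer-orbit speed at r₁ (vis-viva equation): v_p = √[μ(2/r₁ − 1/a_t)] = 9.305 km/s.
First burn Δv₁ = |v_p − v₁| = 2.255 km/s.
At r₂, v₂ = √(μ/r₂) = 2.712 km/s.
Transfer-orbit speed at r₂: v_a = √[μ(2/r₂ − 1/a_t)] = 1.377 km/s.
Second burn Δv₂ = |v₂ − v_a| = 1.335 km/s.
Δv = Δv₁ + Δv₂ = 2.255 + 1.335 = 3.590 km/s.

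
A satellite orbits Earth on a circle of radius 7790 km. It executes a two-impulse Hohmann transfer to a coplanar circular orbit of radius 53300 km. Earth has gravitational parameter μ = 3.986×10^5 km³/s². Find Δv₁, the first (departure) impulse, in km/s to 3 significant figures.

Transfer-ellipse semi-major axis a_t = (r₁ + r₂)/2 = (7790 + 53300)/2 = 30545 km.
Circular speed at r = 7790 km: v_c = √(μ/r) = 7.153 km/s.
Vis-viva on the transfer ellipse at r = 7790 km gives v_t = √[μ(2/r − 1/a_t)] = 9.449 km/s.
Δv₁ = |v_t − v_c| = |9.449 − 7.153| = 2.296 km/s.

Δv₁ = 2.30 km/s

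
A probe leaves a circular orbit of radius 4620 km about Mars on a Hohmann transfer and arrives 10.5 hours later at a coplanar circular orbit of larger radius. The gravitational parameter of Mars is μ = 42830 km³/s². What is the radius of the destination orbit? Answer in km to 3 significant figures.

Transfer time t = 10.5 hours = 37800 s, and t = π√(a_t³/μ).
So a_t = (μ t²/π²)^(1/3) = (42830 × (37800)² / π²)^(1/3) = 18371 km.
Since a_t = (r₁ + r₂)/2, r₂ = 2a_t − r₁ = 2×18371 − 4620 = 32122 km.

r₂ = 32100 km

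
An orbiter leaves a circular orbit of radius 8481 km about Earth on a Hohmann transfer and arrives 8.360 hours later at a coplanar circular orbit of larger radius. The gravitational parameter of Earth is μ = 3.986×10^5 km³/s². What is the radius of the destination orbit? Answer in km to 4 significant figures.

Transfer time t = 8.360 hours = 30096 s, and t = π√(a_t³/μ).
So a_t = (μ t²/π²)^(1/3) = (3.986×10^5 × (30096)² / π²)^(1/3) = 33196 km.
Since a_t = (r₁ + r₂)/2, r₂ = 2a_t − r₁ = 2×33196 − 8481 = 57911 km.

r₂ = 57910 km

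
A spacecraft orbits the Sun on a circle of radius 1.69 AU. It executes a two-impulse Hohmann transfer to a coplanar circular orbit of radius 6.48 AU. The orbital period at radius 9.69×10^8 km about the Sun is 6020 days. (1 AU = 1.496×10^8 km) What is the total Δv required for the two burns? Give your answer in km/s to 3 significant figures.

Δv = 10.1 km/s

From Kepler's third law T² = 4π²r³/μ at r = 9.69×10^8 km, T = 6020 days = 6020 × 86400 s = 5.20128×10^8 s: μ = 4π²r³/T² = 1.32773×10^11 km³/s².
In km: r₁ = 1.69 × 1.496×10^8 = 2.52824×10^8 km; r₂ = 6.48 × 1.496×10^8 = 9.69408×10^8 km.
Transfer-ellipse semi-major axis a_t = (r₁ + r₂)/2 = (2.52824×10^8 + 9.69408×10^8)/2 = 6.11116×10^8 km.
At r₁ the circular-orbit speed is v₁ = √(μ/r₁) = 22.9164 km/s.
On the transfer ellipse at r₁, vis-viva gives v_p = √[μ(2/r₁ − 1/a_t)] = 28.8627 km/s.
First burn Δv₁ = |v_p − v₁| = 5.946 km/s.
At r₂, v₂ = √(μ/r₂) = 11.7031 km/s.
Transfer-orbit speed at r₂: v_a = √[μ(2/r₂ − 1/a_t)] = 7.52748 km/s.
Second burn Δv₂ = |v₂ − v_a| = 4.176 km/s.
Total Δv = Δv₁ + Δv₂ = 10.12 km/s.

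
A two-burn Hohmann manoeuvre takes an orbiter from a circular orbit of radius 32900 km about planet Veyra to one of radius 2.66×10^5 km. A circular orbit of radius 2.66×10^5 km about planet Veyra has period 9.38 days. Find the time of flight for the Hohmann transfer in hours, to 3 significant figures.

From Kepler's third law T² = 4π²r³/μ at r = 2.66×10^5 km, T = 9.38 days = 9.38 × 86400 s = 8.10432×10^5 s: μ = 4π²r³/T² = 1.13128×10^6 km³/s².
Semi-major axis of the transfer orbit: a_t = (32900 + 2.660×10^5)/2 = 1.4945×10^5 km.
Half the transfer-orbit period gives t = π√(a_t³/μ) = 1.707×10^5 s.
Converting: 1.707×10^5 s ÷ 3600 s/hour = 47.4 hours.

t = 47.4 hours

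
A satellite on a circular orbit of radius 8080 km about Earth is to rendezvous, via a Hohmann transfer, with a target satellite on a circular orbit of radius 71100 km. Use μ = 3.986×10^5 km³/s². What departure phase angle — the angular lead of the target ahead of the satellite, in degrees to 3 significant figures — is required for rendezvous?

φ = 105°

Semi-major axis of the transfer orbit: a_t = (8080 + 71100)/2 = 39590 km.
Transfer time t = π√(a_t³/μ) = 39197.6 s.
The target's mean motion on its circular orbit is ω₂ = √(μ/r₂³) = 3.33015×10^-5 rad/s.
Angle swept by the target during transfer: ω₂·t = 1.3053 rad = 74.79°.
The satellite traverses 180° on the transfer ellipse, so the target must lead by 180° − 74.79° = 105°.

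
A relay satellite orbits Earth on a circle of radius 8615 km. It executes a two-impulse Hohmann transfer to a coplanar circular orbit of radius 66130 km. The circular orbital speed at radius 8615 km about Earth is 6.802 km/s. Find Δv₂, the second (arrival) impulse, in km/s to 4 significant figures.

Δv₂ = 1.276 km/s

From the circular-orbit relation v² = μ/r at r = 8615 km: μ = v²r = (6.802)² × 8615 = 3.98592×10^5 km³/s².
Transfer-ellipse semi-major axis a_t = (r₁ + r₂)/2 = (8615 + 66130)/2 = 37372.5 km.
Circular speed at r = 66130 km: v_c = √(μ/r) = 2.455 km/s.
Transfer-orbit speed at the same r (vis-viva, a = a_t): v_t = √[μ(2/r − 1/a_t)] = 1.179 km/s.
Δv₂ = |v_t − v_c| = |1.179 − 2.455| = 1.276 km/s.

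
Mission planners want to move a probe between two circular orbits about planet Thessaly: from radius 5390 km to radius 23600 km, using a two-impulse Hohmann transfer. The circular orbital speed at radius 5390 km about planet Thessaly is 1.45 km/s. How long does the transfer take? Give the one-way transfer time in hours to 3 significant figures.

From the circular-orbit relation v² = μ/r at r = 5390 km: μ = v²r = (1.45)² × 5390 = 11332.5 km³/s².
Semi-major axis of the transfer orbit: a_t = (5390 + 23600)/2 = 14495 km.
Transfer time t = π√(a_t³/μ) = π√((14495)³ / 11332.5) = 51500 s.
Converting: 51500 s ÷ 3600 s/hour = 14.3 hours.

t = 14.3 hours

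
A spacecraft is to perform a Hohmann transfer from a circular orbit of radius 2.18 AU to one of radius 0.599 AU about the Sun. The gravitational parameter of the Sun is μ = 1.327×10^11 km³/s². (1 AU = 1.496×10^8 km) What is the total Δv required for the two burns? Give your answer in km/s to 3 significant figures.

Δv = 16.6 km/s

In km: r₁ = 2.18 × 1.496×10^8 = 3.26128×10^8 km; r₂ = 0.599 × 1.496×10^8 = 8.96104×10^7 km.
The Hohmann ellipse has a_t = (r₁ + r₂)/2 = 2.078692×10^8 km.
Circular speed at r₁: v₁ = √(μ/r₁) = √(1.327×10^11/3.26128×10^8) = 20.1716 km/s.
Transfer-orbit speed at r₁ (vis-viva equation): v_a = √[μ(2/r₁ − 1/a_t)] = 13.2442 km/s.
First burn Δv₁ = |v_a − v₁| = 6.927 km/s.
Circular speed at r₂: v₂ = √(μ/r₂) = 38.482 km/s.
Transfer-orbit speed at r₂: v_p = √[μ(2/r₂ − 1/a_t)] = 48.201 km/s.
Second burn Δv₂ = |v₂ − v_p| = 9.719 km/s.
Total Δv = Δv₁ + Δv₂ = 16.65 km/s.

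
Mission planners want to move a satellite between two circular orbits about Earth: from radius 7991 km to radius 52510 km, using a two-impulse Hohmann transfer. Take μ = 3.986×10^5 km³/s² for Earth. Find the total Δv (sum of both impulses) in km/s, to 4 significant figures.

Δv = 3.582 km/s

The Hohmann ellipse has a_t = (r₁ + r₂)/2 = 30250.5 km.
At r₁ the circular-orbit speed is v₁ = √(μ/r₁) = 7.06266 km/s.
Transfer-orbit speed at r₁ (vis-viva): v_p = √[μ(2/r₁ − 1/a_t)] = 9.30514 km/s.
First burn Δv₁ = |v_p − v₁| = 2.2425 km/s.
At r₂, v₂ = √(μ/r₂) = 2.7552 km/s.
Transfer-orbit speed at r₂: v_a = √[μ(2/r₂ − 1/a_t)] = 1.4161 km/s.
Second burn Δv₂ = |v₂ − v_a| = 1.3391 km/s.
Δv = Δv₁ + Δv₂ = 2.2425 + 1.3391 = 3.582 km/s.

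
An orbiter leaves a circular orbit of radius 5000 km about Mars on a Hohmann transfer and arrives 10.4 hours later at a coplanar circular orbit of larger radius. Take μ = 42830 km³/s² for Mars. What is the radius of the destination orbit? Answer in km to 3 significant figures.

r₂ = 31500 km

Transfer time t = 10.4 hours = 37440 s, and t = π√(a_t³/μ).
So a_t = (μ t²/π²)^(1/3) = (42830 × (37440)² / π²)^(1/3) = 18255 km.
Since a_t = (r₁ + r₂)/2, r₂ = 2a_t − r₁ = 2×18255 − 5000 = 31510 km.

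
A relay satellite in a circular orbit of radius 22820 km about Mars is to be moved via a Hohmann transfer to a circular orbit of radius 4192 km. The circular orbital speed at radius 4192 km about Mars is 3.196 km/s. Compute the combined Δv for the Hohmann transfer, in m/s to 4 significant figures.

Δv = 1565 m/s

From the circular-orbit relation v² = μ/r at r = 4192 km: μ = v²r = (3.196)² × 4192 = 42818.8 km³/s².
Semi-major axis of the transfer orbit: a_t = (22820 + 4192)/2 = 13506 km.
Circular speed at r₁: v₁ = √(μ/r₁) = √(42818.8/22820) = 1.3698 km/s.
On the transfer ellipse at r₁, vis-viva equation gives v_a = √[μ(2/r₁ − 1/a_t)] = 0.76314 km/s.
First burn Δv₁ = |v_a − v₁| = 0.6067 km/s.
Circular speed at r₂: v₂ = √(μ/r₂) = 3.1960 km/s.
Transfer-orbit speed at r₂: v_p = √[μ(2/r₂ − 1/a_t)] = 4.1543 km/s.
Second burn Δv₂ = |v₂ − v_p| = 0.9583 km/s.
Total Δv = Δv₁ + Δv₂ = 1.565 km/s.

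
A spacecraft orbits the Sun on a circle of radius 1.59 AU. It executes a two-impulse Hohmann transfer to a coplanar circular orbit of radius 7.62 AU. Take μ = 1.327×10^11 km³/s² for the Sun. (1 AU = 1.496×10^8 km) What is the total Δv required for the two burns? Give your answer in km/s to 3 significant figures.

In km: r₁ = 1.59 × 1.496×10^8 = 2.37864×10^8 km; r₂ = 7.62 × 1.496×10^8 = 1.139952×10^9 km.
Semi-major axis of the transfer orbit: a_t = (2.37864×10^8 + 1.139952×10^9)/2 = 6.88908×10^8 km.
Circular speed at r₁: v₁ = √(μ/r₁) = √(1.327×10^11/2.37864×10^8) = 23.6195 km/s.
Transfer-orbit speed at r₁ (vis-viva): v_p = √[μ(2/r₁ − 1/a_t)] = 30.3832 km/s.
First burn Δv₁ = |v_p − v₁| = 6.764 km/s.
Circular speed at r₂: v₂ = √(μ/r₂) = 10.789 km/s.
Transfer-orbit speed at r₂: v_a = √[μ(2/r₂ − 1/a_t)] = 6.3398 km/s.
Second burn Δv₂ = |v₂ − v_a| = 4.449 km/s.
Total Δv = Δv₁ + Δv₂ = 11.21 km/s.

Δv = 11.2 km/s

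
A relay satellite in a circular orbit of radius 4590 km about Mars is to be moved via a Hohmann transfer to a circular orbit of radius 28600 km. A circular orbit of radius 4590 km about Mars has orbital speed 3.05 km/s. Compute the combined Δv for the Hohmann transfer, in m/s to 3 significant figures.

From the circular-orbit relation v² = μ/r at r = 4590 km: μ = v²r = (3.05)² × 4590 = 42698.5 km³/s².
The Hohmann ellipse has a_t = (r₁ + r₂)/2 = 16595 km.
At r₁ the circular-orbit speed is v₁ = √(μ/r₁) = 3.050 km/s.
On the transfer ellipse at r₁, vis-viva gives v_p = √[μ(2/r₁ − 1/a_t)] = 4.004 km/s.
First burn Δv₁ = |v_p − v₁| = 0.9540 km/s.
Circular speed at r₂: v₂ = √(μ/r₂) = 1.2219 km/s.
Transfer-orbit speed at r₂: v_a = √[μ(2/r₂ − 1/a_t)] = 0.64260 km/s.
Second burn Δv₂ = |v₂ − v_a| = 0.5793 km/s.
Δv = Δv₁ + Δv₂ = 0.9540 + 0.5793 = 1.533 km/s.

Δv = 1530 m/s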